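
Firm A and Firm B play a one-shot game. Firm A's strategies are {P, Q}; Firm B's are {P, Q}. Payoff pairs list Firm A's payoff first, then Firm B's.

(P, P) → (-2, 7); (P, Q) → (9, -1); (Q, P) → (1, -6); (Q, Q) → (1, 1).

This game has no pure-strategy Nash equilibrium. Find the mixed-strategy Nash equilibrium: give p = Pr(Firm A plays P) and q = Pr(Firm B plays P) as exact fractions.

Each player's mixing probability is pinned down by making the *other* player indifferent.
Firm B indifferent between P and Q: p·7 + (1−p)·(-6) = p·(-1) + (1−p)·1 ⟹ (-6) + 13p = 1 + (-2)p ⟹ p = 7/15.
Firm A indifferent between P and Q: q·(-2) + (1−q)·9 = q·1 + (1−q)·1 ⟹ 9 + (-11)q = 1 + 0q ⟹ q = 8/11.

p = 7/15, q = 8/11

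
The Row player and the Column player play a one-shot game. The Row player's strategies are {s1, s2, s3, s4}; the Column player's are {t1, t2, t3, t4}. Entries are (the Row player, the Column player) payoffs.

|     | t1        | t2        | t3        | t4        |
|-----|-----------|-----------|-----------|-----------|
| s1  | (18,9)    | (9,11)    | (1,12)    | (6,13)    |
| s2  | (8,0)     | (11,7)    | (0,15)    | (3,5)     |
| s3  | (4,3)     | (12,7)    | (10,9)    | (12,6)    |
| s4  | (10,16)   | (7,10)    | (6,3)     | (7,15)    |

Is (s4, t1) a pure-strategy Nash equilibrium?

Holding the Column player at t1: the Row player gets 10 from s4 but could get 18 by switching to s1. The Row player has a profitable deviation.

No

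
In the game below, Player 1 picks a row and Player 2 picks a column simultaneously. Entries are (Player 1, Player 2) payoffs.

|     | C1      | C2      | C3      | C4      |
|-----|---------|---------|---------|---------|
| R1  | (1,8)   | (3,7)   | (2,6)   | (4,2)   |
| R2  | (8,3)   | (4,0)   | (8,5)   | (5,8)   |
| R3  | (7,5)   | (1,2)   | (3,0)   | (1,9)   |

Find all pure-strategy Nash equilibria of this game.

(R2, C4)

Find each player's best response to every opponent strategy; NE are the intersections.
Player 1's best responses — vs C1: R2 (payoff 8); vs C2: R2 (payoff 4); vs C3: R2 (payoff 8); vs C4: R2 (payoff 5).
Player 2's best responses — vs R1: C1 (payoff 8); vs R2: C4 (payoff 8); vs R3: C4 (payoff 9).
The only mutual best response is (R2, C4); neither player gains by switching there.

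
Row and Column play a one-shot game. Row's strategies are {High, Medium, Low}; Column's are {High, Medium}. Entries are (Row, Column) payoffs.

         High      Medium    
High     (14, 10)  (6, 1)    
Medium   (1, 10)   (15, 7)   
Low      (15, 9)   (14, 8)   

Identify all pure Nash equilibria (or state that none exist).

Find each player's best response to every opponent strategy; NE are the intersections.
Row's best responses — vs High: Low (payoff 15); vs Medium: Medium (payoff 15).
Column's best responses — vs High: High (payoff 10); vs Medium: High (payoff 10); vs Low: High (payoff 9).
The only mutual best response is (Low, High); neither player gains by switching there.

(Low, High)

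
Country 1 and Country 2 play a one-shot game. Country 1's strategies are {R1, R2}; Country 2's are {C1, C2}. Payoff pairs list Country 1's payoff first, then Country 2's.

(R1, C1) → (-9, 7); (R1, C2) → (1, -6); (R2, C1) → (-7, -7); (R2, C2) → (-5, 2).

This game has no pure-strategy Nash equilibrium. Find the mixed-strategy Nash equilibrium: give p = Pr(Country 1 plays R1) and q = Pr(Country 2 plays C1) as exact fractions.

Each player's mixing probability is pinned down by making the *other* player indifferent.
Country 2 indifferent between C1 and C2: p·7 + (1−p)·(-7) = p·(-6) + (1−p)·2 ⟹ (-7) + 14p = 2 + (-8)p ⟹ p = 9/22.
Country 1 indifferent between R1 and R2: q·(-9) + (1−q)·1 = q·(-7) + (1−q)·(-5) ⟹ 1 + (-10)q = (-5) + (-2)q ⟹ q = 3/4.

p = 9/22, q = 3/4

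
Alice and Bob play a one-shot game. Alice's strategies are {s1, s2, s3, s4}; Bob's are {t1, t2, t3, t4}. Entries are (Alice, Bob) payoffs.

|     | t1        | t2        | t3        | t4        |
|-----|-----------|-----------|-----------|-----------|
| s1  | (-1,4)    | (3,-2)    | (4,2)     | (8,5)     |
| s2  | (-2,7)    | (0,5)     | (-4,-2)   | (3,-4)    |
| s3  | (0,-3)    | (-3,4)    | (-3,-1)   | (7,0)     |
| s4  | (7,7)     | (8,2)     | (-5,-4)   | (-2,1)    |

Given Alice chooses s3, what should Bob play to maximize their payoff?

t2

With Alice fixed at s3, Bob's payoffs are: t1 → -3, t2 → 4, t3 → -1, t4 → 0.
The maximum is 4, achieved by t2.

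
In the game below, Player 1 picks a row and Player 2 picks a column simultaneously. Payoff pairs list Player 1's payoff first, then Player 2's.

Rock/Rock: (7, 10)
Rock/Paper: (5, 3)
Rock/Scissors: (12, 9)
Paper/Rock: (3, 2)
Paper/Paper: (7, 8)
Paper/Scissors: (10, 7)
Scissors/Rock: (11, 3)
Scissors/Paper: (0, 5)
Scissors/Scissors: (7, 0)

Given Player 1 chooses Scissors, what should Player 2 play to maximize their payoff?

With Player 1 fixed at Scissors, Player 2's payoffs are: Rock → 3, Paper → 5, Scissors → 0.
The maximum is 5, achieved by Paper.

Paper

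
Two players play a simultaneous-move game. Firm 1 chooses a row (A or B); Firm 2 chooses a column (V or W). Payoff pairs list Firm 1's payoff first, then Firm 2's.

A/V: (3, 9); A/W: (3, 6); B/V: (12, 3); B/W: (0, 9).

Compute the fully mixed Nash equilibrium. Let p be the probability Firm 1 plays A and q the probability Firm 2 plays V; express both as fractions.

Each player's mixing probability is pinned down by making the *other* player indifferent.
Firm 2 indifferent between V and W: p·9 + (1−p)·3 = p·6 + (1−p)·9 ⟹ 3 + 6p = 9 + (-3)p ⟹ p = 2/3.
Firm 1 indifferent between A and B: q·3 + (1−q)·3 = q·12 + (1−q)·0 ⟹ 3 + 0q = 0 + 12q ⟹ q = 1/4.

p = 2/3, q = 1/4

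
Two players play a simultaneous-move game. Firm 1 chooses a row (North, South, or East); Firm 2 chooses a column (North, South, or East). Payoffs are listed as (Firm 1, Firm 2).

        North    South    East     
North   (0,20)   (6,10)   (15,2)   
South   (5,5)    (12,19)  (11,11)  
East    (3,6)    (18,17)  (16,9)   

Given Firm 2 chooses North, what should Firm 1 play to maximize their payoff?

With Firm 2 fixed at North, Firm 1's payoffs are: North → 0, South → 5, East → 3.
The maximum is 5, achieved by South.

South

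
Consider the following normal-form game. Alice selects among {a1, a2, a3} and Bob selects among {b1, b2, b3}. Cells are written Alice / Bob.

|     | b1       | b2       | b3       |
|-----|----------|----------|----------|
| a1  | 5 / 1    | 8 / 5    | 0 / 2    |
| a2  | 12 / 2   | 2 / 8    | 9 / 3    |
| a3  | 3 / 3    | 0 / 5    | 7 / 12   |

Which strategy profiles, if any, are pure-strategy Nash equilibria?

Find each player's best response to every opponent strategy; NE are the intersections.
Alice's best responses — vs b1: a2 (payoff 12); vs b2: a1 (payoff 8); vs b3: a2 (payoff 9).
Bob's best responses — vs a1: b2 (payoff 5); vs a2: b2 (payoff 8); vs a3: b3 (payoff 12).
The only mutual best response is (a1, b2); neither player gains by switching there.

(a1, b2)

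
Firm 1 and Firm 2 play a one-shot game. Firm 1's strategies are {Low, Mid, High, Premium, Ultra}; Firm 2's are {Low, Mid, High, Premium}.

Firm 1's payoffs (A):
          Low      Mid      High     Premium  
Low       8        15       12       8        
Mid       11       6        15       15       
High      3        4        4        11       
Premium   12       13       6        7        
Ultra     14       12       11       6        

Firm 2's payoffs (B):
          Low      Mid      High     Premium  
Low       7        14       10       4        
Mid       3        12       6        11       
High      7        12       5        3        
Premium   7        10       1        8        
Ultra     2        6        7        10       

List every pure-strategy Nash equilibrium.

A profile is a Nash equilibrium when each player is best-responding to the other.
Firm 1's best responses — vs Low: Ultra (payoff 14); vs Mid: Low (payoff 15); vs High: Mid (payoff 15); vs Premium: Mid (payoff 15).
Firm 2's best responses — vs Low: Mid (payoff 14); vs Mid: Mid (payoff 12); vs High: Mid (payoff 12); vs Premium: Mid (payoff 10); vs Ultra: Premium (payoff 10).
The only mutual best response is (Low, Mid); neither player gains by switching there.

(Low, Mid)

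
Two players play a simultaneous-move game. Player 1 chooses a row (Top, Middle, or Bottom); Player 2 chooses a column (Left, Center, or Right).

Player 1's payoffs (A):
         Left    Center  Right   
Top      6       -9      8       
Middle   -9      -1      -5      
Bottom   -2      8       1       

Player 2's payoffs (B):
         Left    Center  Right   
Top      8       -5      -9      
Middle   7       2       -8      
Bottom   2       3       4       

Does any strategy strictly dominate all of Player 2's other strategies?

None

A strategy is strictly dominant if it gives Player 2 a strictly higher payoff than every other strategy, against every choice by the opponent.
Left is not dominant: against Bottom, Center gives 3 > 2.
Center is not dominant: against Top, Left gives 8 > -5.
Right is not dominant: against Top, Left gives 8 > -9.
No single strategy is best against every opponent action.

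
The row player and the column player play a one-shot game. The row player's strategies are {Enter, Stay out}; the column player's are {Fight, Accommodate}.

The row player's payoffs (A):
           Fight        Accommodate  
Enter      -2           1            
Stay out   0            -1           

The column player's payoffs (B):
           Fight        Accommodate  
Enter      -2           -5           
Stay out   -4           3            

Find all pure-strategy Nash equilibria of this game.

None

Find each player's best response to every opponent strategy; NE are the intersections.
The row player's best responses — vs Fight: Stay out (payoff 0); vs Accommodate: Enter (payoff 1).
The column player's best responses — vs Enter: Fight (payoff -2); vs Stay out: Accommodate (payoff 3).
No cell has both players best-responding. For instance, the row player's best reply to Fight is Stay out, but against Stay out the column player prefers Accommodate over Fight.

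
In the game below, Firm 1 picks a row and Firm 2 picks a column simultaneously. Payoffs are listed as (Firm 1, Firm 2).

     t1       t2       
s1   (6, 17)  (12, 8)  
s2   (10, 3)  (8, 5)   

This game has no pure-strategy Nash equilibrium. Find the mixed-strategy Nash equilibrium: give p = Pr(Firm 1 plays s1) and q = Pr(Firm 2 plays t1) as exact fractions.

p = 2/11, q = 1/2

In a mixed NE each player is indifferent between their pure strategies, so the opponent's mix sets the indifference.
Firm 2 indifferent between t1 and t2: p·17 + (1−p)·3 = p·8 + (1−p)·5 ⟹ 3 + 14p = 5 + 3p ⟹ p = 2/11.
Firm 1 indifferent between s1 and s2: q·6 + (1−q)·12 = q·10 + (1−q)·8 ⟹ 12 + (-6)q = 8 + 2q ⟹ q = 1/2.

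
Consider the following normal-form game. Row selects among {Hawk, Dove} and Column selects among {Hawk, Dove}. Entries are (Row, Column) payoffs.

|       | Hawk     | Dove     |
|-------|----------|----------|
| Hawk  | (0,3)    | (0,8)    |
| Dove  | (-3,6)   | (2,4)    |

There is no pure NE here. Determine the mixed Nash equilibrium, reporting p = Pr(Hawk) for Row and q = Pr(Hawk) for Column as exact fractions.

p = 2/7, q = 2/5

Each player's mixing probability is pinned down by making the *other* player indifferent.
Column indifferent between Hawk and Dove: p·3 + (1−p)·6 = p·8 + (1−p)·4 ⟹ 6 + (-3)p = 4 + 4p ⟹ p = 2/7.
Row indifferent between Hawk and Dove: q·0 + (1−q)·0 = q·(-3) + (1−q)·2 ⟹ 0 + 0q = 2 + (-5)q ⟹ q = 2/5.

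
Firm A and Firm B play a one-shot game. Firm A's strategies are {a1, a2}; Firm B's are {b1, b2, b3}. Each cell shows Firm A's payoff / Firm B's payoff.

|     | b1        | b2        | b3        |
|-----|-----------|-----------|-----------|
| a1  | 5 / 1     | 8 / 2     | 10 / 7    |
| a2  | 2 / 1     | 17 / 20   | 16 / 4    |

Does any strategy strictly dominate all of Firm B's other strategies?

No strictly dominant strategy

A strategy is strictly dominant if it gives Firm B a strictly higher payoff than every other strategy, against every choice by the opponent.
b1 is not dominant: against a1, b2 gives 2 > 1.
b2 is not dominant: against a1, b3 gives 7 > 2.
b3 is not dominant: against a2, b2 gives 20 > 4.
No single strategy is best against every opponent action.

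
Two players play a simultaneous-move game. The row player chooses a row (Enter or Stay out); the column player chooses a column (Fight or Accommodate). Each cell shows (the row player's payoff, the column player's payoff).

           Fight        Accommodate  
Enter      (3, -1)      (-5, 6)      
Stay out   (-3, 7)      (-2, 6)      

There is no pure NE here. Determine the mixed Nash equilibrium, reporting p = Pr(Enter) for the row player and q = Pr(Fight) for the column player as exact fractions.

p = 1/8, q = 1/3

Each player's mixing probability is pinned down by making the *other* player indifferent.
The column player indifferent between Fight and Accommodate: p·(-1) + (1−p)·7 = p·6 + (1−p)·6 ⟹ 7 + (-8)p = 6 + 0p ⟹ p = 1/8.
The row player indifferent between Enter and Stay out: q·3 + (1−q)·(-5) = q·(-3) + (1−q)·(-2) ⟹ (-5) + 8q = (-2) + (-1)q ⟹ q = 1/3.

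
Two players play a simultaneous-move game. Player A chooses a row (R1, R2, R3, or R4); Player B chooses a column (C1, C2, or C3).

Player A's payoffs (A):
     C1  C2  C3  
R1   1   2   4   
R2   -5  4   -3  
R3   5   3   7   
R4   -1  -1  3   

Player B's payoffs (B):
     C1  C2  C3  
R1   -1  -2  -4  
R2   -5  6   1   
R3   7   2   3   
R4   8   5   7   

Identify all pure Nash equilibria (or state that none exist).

(R2, C2) and (R3, C1)

A profile is a Nash equilibrium when each player is best-responding to the other.
Player A's best responses — vs C1: R3 (payoff 5); vs C2: R2 (payoff 4); vs C3: R3 (payoff 7).
Player B's best responses — vs R1: C1 (payoff -1); vs R2: C2 (payoff 6); vs R3: C1 (payoff 7); vs R4: C1 (payoff 8).
Mutual best responses occur at (R2, C2) and (R3, C1); at each, neither player gains by switching.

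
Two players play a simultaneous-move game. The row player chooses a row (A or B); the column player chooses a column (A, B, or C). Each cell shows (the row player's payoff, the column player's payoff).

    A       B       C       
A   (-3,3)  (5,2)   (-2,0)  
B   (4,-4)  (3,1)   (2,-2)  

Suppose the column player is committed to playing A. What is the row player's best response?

B

With the column player fixed at A, the row player's payoffs are: A → -3, B → 4.
The maximum is 4, achieved by B.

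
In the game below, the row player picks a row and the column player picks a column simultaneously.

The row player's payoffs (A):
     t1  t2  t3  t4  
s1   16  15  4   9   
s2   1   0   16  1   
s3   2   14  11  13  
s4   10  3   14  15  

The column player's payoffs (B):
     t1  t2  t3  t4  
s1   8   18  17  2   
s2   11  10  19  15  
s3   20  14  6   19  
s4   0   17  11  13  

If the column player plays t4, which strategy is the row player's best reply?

s4

With the column player fixed at t4, the row player's payoffs are: s1 → 9, s2 → 1, s3 → 13, s4 → 15.
The maximum is 15, achieved by s4.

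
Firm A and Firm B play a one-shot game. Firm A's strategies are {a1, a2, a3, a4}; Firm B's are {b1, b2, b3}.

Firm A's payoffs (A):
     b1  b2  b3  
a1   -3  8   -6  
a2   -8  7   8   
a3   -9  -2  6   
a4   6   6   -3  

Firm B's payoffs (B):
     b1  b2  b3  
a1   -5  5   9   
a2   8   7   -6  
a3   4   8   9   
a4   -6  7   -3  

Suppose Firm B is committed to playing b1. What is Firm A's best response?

a4

With Firm B fixed at b1, Firm A's payoffs are: a1 → -3, a2 → -8, a3 → -9, a4 → 6.
The maximum is 6, achieved by a4.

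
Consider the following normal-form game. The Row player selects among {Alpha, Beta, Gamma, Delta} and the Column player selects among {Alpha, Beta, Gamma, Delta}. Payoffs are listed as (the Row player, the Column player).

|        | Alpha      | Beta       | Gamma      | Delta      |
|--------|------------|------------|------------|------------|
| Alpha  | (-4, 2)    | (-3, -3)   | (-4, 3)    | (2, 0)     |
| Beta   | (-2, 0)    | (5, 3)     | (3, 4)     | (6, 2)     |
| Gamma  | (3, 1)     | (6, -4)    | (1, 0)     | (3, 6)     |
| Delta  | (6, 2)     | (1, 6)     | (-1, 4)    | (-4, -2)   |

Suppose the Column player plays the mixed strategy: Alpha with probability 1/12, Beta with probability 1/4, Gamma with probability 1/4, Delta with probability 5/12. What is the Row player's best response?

Beta

Compute the Row player's expected payoff from each pure strategy against the given mix.
Alpha: (1/12)·(-4) + (1/4)·(-3) + (1/4)·(-4) + (5/12)·2 = -5/4
Beta: (1/12)·(-2) + (1/4)·5 + (1/4)·3 + (5/12)·6 = 13/3
Gamma: (1/12)·3 + (1/4)·6 + (1/4)·1 + (5/12)·3 = 13/4
Delta: (1/12)·6 + (1/4)·1 + (1/4)·(-1) + (5/12)·(-4) = -7/6
Highest expected payoff is 13/3, from Beta.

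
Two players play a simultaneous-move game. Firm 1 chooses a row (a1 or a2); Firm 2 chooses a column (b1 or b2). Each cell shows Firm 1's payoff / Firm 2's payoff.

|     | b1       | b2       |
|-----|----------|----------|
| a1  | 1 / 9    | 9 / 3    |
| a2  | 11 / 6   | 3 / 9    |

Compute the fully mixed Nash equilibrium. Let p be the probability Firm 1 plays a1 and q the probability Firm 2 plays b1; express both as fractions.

p = 1/3, q = 3/8

Each player's mixing probability is pinned down by making the *other* player indifferent.
Firm 2 indifferent between b1 and b2: p·9 + (1−p)·6 = p·3 + (1−p)·9 ⟹ 6 + 3p = 9 + (-6)p ⟹ p = 1/3.
Firm 1 indifferent between a1 and a2: q·1 + (1−q)·9 = q·11 + (1−q)·3 ⟹ 9 + (-8)q = 3 + 8q ⟹ q = 3/8.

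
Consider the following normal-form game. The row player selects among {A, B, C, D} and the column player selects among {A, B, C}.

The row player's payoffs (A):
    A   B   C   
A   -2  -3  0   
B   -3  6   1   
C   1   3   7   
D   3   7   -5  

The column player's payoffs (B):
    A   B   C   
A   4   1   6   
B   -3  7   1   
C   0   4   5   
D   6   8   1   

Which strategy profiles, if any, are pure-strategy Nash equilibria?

Check mutual best responses: a cell is a NE iff neither player can gain by unilaterally deviating.
The row player's best responses — vs A: D (payoff 3); vs B: D (payoff 7); vs C: C (payoff 7).
The column player's best responses — vs A: C (payoff 6); vs B: B (payoff 7); vs C: C (payoff 5); vs D: B (payoff 8).
Mutual best responses occur at (C, C) and (D, B); at each, neither player gains by switching.

(C, C) and (D, B)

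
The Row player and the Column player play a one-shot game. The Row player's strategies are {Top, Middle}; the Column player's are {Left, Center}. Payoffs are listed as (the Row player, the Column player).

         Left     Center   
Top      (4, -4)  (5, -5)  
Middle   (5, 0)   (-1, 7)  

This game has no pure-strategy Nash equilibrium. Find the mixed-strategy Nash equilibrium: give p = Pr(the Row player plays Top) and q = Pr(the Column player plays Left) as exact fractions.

p = 7/8, q = 6/7

Each player's mixing probability is pinned down by making the *other* player indifferent.
The Column player indifferent between Left and Center: p·(-4) + (1−p)·0 = p·(-5) + (1−p)·7 ⟹ 0 + (-4)p = 7 + (-12)p ⟹ p = 7/8.
The Row player indifferent between Top and Middle: q·4 + (1−q)·5 = q·5 + (1−q)·(-1) ⟹ 5 + (-1)q = (-1) + 6q ⟹ q = 6/7.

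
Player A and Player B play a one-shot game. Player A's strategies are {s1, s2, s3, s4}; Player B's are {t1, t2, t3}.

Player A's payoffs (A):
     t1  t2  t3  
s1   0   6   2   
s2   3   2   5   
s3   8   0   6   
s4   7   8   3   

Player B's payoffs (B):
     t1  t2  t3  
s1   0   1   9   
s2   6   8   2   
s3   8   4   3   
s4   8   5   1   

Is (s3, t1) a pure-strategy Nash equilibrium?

Yes

Holding Player B at t1: Player A gets 8 from s3, versus 0 from s1, 3 from s2, 7 from s4. No profitable deviation for Player A.
Holding Player A at s3: Player B gets 8 from t1, versus 4 from t2, 3 from t3. No profitable deviation for Player B either.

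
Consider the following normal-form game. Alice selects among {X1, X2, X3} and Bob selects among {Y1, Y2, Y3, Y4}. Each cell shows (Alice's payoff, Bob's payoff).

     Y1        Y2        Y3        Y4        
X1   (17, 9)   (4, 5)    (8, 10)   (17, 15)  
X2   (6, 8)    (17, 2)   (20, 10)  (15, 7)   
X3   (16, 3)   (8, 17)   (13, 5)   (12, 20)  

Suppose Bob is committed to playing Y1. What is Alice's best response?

With Bob fixed at Y1, Alice's payoffs are: X1 → 17, X2 → 6, X3 → 16.
The maximum is 17, achieved by X1.

X1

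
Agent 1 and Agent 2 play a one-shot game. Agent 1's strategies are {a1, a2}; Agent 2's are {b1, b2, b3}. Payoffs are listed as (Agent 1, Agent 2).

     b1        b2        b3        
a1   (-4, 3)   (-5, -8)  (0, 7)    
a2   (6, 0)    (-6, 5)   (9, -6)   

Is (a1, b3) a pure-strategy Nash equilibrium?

No

Holding Agent 2 at b3: Agent 1 gets 0 from a1 but could get 9 by switching to a2. Agent 1 has a profitable deviation.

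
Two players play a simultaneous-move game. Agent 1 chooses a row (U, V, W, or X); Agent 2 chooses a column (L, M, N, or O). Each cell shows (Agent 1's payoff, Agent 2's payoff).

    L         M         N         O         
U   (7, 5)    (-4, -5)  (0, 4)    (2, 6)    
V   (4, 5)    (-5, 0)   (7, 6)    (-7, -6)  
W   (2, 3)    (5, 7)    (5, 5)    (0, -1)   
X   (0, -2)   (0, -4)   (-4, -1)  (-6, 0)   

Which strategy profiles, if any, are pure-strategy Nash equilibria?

(U, O), (V, N), and (W, M)

Find each player's best response to every opponent strategy; NE are the intersections.
Agent 1's best responses — vs L: U (payoff 7); vs M: W (payoff 5); vs N: V (payoff 7); vs O: U (payoff 2).
Agent 2's best responses — vs U: O (payoff 6); vs V: N (payoff 6); vs W: M (payoff 7); vs X: O (payoff 0).
Mutual best responses occur at (U, O), (V, N), and (W, M); at each, neither player gains by switching.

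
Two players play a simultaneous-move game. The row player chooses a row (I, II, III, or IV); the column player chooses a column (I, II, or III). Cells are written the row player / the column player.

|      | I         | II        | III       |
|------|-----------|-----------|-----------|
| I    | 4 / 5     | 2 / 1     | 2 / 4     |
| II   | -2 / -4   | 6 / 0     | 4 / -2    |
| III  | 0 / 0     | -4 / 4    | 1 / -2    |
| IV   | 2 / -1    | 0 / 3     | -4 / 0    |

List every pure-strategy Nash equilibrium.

(I, I) and (II, II)

Check mutual best responses: a cell is a NE iff neither player can gain by unilaterally deviating.
The row player's best responses — vs I: I (payoff 4); vs II: II (payoff 6); vs III: II (payoff 4).
The column player's best responses — vs I: I (payoff 5); vs II: II (payoff 0); vs III: II (payoff 4); vs IV: II (payoff 3).
Mutual best responses occur at (I, I) and (II, II); at each, neither player gains by switching.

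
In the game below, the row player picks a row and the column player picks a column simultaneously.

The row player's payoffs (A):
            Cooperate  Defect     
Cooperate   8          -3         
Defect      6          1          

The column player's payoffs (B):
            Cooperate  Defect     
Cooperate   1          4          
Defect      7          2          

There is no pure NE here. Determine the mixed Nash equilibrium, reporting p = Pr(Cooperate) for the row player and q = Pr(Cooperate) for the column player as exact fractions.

Each player's mixing probability is pinned down by making the *other* player indifferent.
The column player indifferent between Cooperate and Defect: p·1 + (1−p)·7 = p·4 + (1−p)·2 ⟹ 7 + (-6)p = 2 + 2p ⟹ p = 5/8.
The row player indifferent between Cooperate and Defect: q·8 + (1−q)·(-3) = q·6 + (1−q)·1 ⟹ (-3) + 11q = 1 + 5q ⟹ q = 2/3.

p = 5/8, q = 2/3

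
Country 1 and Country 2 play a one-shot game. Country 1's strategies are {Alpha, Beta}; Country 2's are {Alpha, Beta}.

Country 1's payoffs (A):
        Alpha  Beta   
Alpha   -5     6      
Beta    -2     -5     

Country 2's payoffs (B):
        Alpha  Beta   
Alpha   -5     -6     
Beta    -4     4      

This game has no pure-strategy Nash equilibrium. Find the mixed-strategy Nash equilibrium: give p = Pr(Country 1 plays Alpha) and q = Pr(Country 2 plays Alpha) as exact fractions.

p = 8/9, q = 11/14

In a mixed NE each player is indifferent between their pure strategies, so the opponent's mix sets the indifference.
Country 2 indifferent between Alpha and Beta: p·(-5) + (1−p)·(-4) = p·(-6) + (1−p)·4 ⟹ (-4) + (-1)p = 4 + (-10)p ⟹ p = 8/9.
Country 1 indifferent between Alpha and Beta: q·(-5) + (1−q)·6 = q·(-2) + (1−q)·(-5) ⟹ 6 + (-11)q = (-5) + 3q ⟹ q = 11/14.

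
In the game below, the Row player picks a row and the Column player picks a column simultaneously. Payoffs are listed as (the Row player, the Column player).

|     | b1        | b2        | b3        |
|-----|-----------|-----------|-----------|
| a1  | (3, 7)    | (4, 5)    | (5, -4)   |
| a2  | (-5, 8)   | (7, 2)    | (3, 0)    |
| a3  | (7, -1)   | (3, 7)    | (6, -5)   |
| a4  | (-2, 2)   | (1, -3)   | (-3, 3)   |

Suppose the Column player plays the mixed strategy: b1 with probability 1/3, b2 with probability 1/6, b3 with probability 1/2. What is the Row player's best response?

The Row player's best reply maximizes expected payoff against the mix.
a1: (1/3)·3 + (1/6)·4 + (1/2)·5 = 25/6
a2: (1/3)·(-5) + (1/6)·7 + (1/2)·3 = 1
a3: (1/3)·7 + (1/6)·3 + (1/2)·6 = 35/6
a4: (1/3)·(-2) + (1/6)·1 + (1/2)·(-3) = -2
Highest expected payoff is 35/6, from a3.

a3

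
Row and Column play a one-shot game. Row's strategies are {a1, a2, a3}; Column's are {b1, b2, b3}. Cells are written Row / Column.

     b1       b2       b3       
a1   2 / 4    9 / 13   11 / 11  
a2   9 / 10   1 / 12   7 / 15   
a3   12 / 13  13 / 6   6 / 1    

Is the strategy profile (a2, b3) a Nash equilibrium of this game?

Holding Column at b3: Row gets 7 from a2 but could get 11 by switching to a1. Row has a profitable deviation.

No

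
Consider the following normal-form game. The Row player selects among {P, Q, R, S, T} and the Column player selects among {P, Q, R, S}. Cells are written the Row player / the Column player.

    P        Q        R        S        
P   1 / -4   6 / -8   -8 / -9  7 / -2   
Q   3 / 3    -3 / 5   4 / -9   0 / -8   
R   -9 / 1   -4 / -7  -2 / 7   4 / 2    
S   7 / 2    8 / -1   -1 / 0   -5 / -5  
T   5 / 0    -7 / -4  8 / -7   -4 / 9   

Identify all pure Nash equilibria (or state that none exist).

(P, S) and (S, P)

Find each player's best response to every opponent strategy; NE are the intersections.
The Row player's best responses — vs P: S (payoff 7); vs Q: S (payoff 8); vs R: T (payoff 8); vs S: P (payoff 7).
The Column player's best responses — vs P: S (payoff -2); vs Q: Q (payoff 5); vs R: R (payoff 7); vs S: P (payoff 2); vs T: S (payoff 9).
Mutual best responses occur at (P, S) and (S, P); at each, neither player gains by switching.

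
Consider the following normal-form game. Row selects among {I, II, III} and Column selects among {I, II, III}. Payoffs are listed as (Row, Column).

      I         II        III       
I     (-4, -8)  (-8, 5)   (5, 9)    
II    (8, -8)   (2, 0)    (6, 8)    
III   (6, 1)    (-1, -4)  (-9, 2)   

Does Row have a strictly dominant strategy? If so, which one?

Check whether one of Row's strategies beats all alternatives regardless of what the opponent does.
II strictly dominates: vs I: 8 > each of {-4, 6}; vs II: 2 > each of {-8, -1}; vs III: 6 > each of {5, -9}.

II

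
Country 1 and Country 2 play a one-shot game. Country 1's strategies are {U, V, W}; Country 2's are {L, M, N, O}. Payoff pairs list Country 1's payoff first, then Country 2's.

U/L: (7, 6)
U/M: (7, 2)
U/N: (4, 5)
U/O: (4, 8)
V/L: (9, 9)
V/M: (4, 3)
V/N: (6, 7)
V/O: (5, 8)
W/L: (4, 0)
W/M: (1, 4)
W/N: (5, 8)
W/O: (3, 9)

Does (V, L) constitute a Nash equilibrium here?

Holding Country 2 at L: Country 1 gets 9 from V, versus 7 from U, 4 from W. No profitable deviation for Country 1.
Holding Country 1 at V: Country 2 gets 9 from L, versus 3 from M, 7 from N, 8 from O. No profitable deviation for Country 2 either.

Yes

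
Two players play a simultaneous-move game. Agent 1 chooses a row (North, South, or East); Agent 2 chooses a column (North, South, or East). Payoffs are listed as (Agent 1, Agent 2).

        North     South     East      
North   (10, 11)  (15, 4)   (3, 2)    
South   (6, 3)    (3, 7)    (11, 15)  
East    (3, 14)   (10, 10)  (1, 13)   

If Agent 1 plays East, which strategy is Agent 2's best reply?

With Agent 1 fixed at East, Agent 2's payoffs are: North → 14, South → 10, East → 13.
The maximum is 14, achieved by North.

North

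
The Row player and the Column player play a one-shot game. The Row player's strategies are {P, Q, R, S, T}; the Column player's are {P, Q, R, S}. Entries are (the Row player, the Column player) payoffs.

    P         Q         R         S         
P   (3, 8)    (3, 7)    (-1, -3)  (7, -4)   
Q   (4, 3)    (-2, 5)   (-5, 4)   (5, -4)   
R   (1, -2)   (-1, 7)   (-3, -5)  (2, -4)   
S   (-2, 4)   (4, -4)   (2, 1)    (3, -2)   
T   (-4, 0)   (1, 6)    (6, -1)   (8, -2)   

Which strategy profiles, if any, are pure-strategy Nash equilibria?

Check mutual best responses: a cell is a NE iff neither player can gain by unilaterally deviating.
The Row player's best responses — vs P: Q (payoff 4); vs Q: S (payoff 4); vs R: T (payoff 6); vs S: T (payoff 8).
The Column player's best responses — vs P: P (payoff 8); vs Q: Q (payoff 5); vs R: Q (payoff 7); vs S: P (payoff 4); vs T: Q (payoff 6).
No cell has both players best-responding. For instance, the Row player's best reply to Q is S, but against S the Column player prefers P over Q.

No pure-strategy Nash equilibrium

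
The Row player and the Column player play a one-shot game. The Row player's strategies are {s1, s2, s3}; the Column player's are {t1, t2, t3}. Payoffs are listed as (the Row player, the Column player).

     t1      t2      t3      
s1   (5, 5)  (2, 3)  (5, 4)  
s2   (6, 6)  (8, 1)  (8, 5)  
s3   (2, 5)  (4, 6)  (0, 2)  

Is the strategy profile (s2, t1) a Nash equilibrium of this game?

Yes

Holding the Column player at t1: the Row player gets 6 from s2, versus 5 from s1, 2 from s3. No profitable deviation for the Row player.
Holding the Row player at s2: the Column player gets 6 from t1, versus 1 from t2, 5 from t3. No profitable deviation for the Column player either.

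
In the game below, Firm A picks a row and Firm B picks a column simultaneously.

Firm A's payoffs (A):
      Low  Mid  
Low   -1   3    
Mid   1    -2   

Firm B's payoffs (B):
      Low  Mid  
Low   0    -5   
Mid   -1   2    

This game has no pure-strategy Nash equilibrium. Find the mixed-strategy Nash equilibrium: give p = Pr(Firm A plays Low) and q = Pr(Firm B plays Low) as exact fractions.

p = 3/8, q = 5/7

In a mixed NE each player is indifferent between their pure strategies, so the opponent's mix sets the indifference.
Firm B indifferent between Low and Mid: p·0 + (1−p)·(-1) = p·(-5) + (1−p)·2 ⟹ (-1) + 1p = 2 + (-7)p ⟹ p = 3/8.
Firm A indifferent between Low and Mid: q·(-1) + (1−q)·3 = q·1 + (1−q)·(-2) ⟹ 3 + (-4)q = (-2) + 3q ⟹ q = 5/7.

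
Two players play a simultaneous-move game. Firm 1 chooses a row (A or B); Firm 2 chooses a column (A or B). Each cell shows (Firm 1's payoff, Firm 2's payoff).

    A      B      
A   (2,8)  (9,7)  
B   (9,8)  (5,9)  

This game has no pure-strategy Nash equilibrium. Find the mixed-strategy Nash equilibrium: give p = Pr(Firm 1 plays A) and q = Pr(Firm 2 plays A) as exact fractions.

Each player's mixing probability is pinned down by making the *other* player indifferent.
Firm 2 indifferent between A and B: p·8 + (1−p)·8 = p·7 + (1−p)·9 ⟹ 8 + 0p = 9 + (-2)p ⟹ p = 1/2.
Firm 1 indifferent between A and B: q·2 + (1−q)·9 = q·9 + (1−q)·5 ⟹ 9 + (-7)q = 5 + 4q ⟹ q = 4/11.

p = 1/2, q = 4/11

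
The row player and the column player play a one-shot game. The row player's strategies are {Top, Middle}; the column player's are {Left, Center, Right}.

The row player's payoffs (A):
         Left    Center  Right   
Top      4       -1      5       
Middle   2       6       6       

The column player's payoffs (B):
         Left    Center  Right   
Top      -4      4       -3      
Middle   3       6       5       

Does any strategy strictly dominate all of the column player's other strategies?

A strategy is strictly dominant if it gives the column player a strictly higher payoff than every other strategy, against every choice by the opponent.
Center strictly dominates: vs Top: 4 > each of {-4, -3}; vs Middle: 6 > each of {3, 5}.

Center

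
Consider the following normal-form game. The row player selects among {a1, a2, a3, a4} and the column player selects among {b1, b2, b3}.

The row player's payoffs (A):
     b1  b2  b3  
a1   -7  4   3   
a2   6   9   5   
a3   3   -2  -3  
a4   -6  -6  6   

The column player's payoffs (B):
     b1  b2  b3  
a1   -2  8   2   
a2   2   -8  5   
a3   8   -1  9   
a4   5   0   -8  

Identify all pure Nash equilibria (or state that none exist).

Find each player's best response to every opponent strategy; NE are the intersections.
The row player's best responses — vs b1: a2 (payoff 6); vs b2: a2 (payoff 9); vs b3: a4 (payoff 6).
The column player's best responses — vs a1: b2 (payoff 8); vs a2: b3 (payoff 5); vs a3: b3 (payoff 9); vs a4: b1 (payoff 5).
No cell has both players best-responding. For instance, the row player's best reply to b2 is a2, but against a2 the column player prefers b3 over b2.

There is no pure-strategy Nash equilibrium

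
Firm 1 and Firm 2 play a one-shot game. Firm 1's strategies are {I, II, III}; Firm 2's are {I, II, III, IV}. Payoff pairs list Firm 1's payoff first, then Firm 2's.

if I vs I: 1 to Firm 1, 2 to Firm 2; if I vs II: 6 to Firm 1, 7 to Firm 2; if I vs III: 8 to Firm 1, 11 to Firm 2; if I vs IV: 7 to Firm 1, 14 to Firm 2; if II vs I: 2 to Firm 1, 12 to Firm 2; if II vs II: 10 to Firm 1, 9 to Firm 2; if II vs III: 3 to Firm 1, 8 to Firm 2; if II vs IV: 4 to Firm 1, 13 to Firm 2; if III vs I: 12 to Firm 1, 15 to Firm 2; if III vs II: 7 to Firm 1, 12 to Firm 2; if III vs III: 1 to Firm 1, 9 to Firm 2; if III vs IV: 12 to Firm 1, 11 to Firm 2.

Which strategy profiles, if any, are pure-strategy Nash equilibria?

(III, I)

Find each player's best response to every opponent strategy; NE are the intersections.
Firm 1's best responses — vs I: III (payoff 12); vs II: II (payoff 10); vs III: I (payoff 8); vs IV: III (payoff 12).
Firm 2's best responses — vs I: IV (payoff 14); vs II: IV (payoff 13); vs III: I (payoff 15).
The only mutual best response is (III, I); neither player gains by switching there.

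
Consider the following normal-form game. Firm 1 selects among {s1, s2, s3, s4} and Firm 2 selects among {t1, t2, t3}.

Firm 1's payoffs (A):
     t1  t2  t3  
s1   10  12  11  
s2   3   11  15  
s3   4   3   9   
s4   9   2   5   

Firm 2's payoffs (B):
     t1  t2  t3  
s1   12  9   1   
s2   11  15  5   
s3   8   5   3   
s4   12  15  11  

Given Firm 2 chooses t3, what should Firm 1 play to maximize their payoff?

s2

With Firm 2 fixed at t3, Firm 1's payoffs are: s1 → 11, s2 → 15, s3 → 9, s4 → 5.
The maximum is 15, achieved by s2.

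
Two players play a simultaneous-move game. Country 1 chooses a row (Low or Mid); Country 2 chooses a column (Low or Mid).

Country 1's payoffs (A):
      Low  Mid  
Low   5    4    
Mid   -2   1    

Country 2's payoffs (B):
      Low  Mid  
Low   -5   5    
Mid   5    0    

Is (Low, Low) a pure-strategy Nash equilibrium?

No

Holding Country 2 at Low: Country 1 gets 5 from Low, versus -2 from Mid. No profitable deviation for Country 1.
Holding Country 1 at Low: Country 2 gets -5 from Low but could get 5 by switching to Mid. Country 2 has a profitable deviation.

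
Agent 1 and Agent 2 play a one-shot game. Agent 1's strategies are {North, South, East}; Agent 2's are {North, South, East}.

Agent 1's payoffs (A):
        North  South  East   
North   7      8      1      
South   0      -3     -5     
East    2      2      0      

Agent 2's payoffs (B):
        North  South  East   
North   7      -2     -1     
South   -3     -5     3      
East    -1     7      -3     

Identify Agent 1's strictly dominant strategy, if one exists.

Check whether one of Agent 1's strategies beats all alternatives regardless of what the opponent does.
North strictly dominates: vs North: 7 > each of {0, 2}; vs South: 8 > each of {-3, 2}; vs East: 1 > each of {-5, 0}.

North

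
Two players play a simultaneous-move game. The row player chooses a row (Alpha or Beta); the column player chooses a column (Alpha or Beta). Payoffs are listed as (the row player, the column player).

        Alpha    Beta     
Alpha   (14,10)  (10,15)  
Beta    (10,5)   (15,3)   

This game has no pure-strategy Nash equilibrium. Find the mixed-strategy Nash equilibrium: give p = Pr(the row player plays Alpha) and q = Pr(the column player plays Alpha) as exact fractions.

Each player's mixing probability is pinned down by making the *other* player indifferent.
The column player indifferent between Alpha and Beta: p·10 + (1−p)·5 = p·15 + (1−p)·3 ⟹ 5 + 5p = 3 + 12p ⟹ p = 2/7.
The row player indifferent between Alpha and Beta: q·14 + (1−q)·10 = q·10 + (1−q)·15 ⟹ 10 + 4q = 15 + (-5)q ⟹ q = 5/9.

p = 2/7, q = 5/9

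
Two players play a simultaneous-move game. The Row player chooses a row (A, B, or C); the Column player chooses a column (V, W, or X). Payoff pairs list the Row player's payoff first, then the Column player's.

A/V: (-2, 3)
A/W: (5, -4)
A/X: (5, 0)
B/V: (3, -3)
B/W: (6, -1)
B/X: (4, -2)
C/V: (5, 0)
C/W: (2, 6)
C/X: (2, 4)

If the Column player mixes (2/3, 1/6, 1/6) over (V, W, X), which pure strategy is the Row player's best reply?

Compute the Row player's expected payoff from each pure strategy against the given mix.
A: (2/3)·(-2) + (1/6)·5 + (1/6)·5 = 1/3
B: (2/3)·3 + (1/6)·6 + (1/6)·4 = 11/3
C: (2/3)·5 + (1/6)·2 + (1/6)·2 = 4
Highest expected payoff is 4, from C.

C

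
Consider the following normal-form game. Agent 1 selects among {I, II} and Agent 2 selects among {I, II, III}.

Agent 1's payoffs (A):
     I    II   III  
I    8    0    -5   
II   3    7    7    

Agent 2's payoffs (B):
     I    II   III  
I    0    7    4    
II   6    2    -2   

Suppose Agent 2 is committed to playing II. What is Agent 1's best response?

With Agent 2 fixed at II, Agent 1's payoffs are: I → 0, II → 7.
The maximum is 7, achieved by II.

II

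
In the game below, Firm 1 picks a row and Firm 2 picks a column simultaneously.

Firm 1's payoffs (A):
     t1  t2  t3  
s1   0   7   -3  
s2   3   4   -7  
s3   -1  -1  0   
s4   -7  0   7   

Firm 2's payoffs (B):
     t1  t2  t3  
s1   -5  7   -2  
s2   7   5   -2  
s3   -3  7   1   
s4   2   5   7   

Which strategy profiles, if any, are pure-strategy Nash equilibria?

(s1, t2), (s2, t1), and (s4, t3)

Find each player's best response to every opponent strategy; NE are the intersections.
Firm 1's best responses — vs t1: s2 (payoff 3); vs t2: s1 (payoff 7); vs t3: s4 (payoff 7).
Firm 2's best responses — vs s1: t2 (payoff 7); vs s2: t1 (payoff 7); vs s3: t2 (payoff 7); vs s4: t3 (payoff 7).
Mutual best responses occur at (s1, t2), (s2, t1), and (s4, t3); at each, neither player gains by switching.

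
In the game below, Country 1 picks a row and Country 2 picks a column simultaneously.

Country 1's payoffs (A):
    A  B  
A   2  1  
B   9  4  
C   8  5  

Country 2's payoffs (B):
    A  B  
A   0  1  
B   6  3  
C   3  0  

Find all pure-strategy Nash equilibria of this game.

Find each player's best response to every opponent strategy; NE are the intersections.
Country 1's best responses — vs A: B (payoff 9); vs B: C (payoff 5).
Country 2's best responses — vs A: B (payoff 1); vs B: A (payoff 6); vs C: A (payoff 3).
The only mutual best response is (B, A); neither player gains by switching there.

(B, A)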